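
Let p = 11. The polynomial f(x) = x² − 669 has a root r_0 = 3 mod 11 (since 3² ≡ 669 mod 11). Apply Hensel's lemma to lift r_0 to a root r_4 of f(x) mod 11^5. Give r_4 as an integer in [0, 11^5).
r_4 = 41132 (mod 161051)

Hensel's recurrence: r_{i+1} = r_i − f(r_i)·(f′(r_i))^{-1} mod 11^{i+2}, with f′(x) = 2x. Iterate:
  r_0 = 3 (mod 11)
  r_1 = 113 (mod 121)
  r_2 = 1202 (mod 1331)
  r_3 = 11850 (mod 14641)
  r_4 = 41132 (mod 161051)
Final: r_4 = 41132, and one checks f(r_4) ≡ 0 mod 11^5.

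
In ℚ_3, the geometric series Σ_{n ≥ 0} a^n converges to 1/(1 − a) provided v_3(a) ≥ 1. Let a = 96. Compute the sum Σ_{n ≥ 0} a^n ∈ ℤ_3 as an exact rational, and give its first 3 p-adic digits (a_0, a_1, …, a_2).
Σ a^n = 1/(1 − a) = -1/95;  first 3 digits = (1, 2, 2)

v_3(a) = 1 ≥ 1, so the series converges in ℤ_3 to 1/(1 − a) = 1/(1 − 96) = -1/95. Expand this rational in ℤ_3: compute digits iteratively via d_i = x_i mod 3, x_{i+1} = (x_i − d_i)/3. The first 3 digits are (1, 2, 2).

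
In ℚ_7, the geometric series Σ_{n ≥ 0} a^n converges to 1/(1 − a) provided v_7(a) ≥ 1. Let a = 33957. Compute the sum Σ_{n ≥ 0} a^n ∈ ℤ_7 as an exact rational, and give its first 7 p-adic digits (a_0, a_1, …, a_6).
Σ a^n = 1/(1 − a) = -1/33956;  first 7 digits = (1, 0, 0, 1, 0, 2, 1)

v_7(a) = 3 ≥ 1, so the series converges in ℤ_7 to 1/(1 − a) = 1/(1 − 33957) = -1/33956. Expand this rational in ℤ_7: compute digits iteratively via d_i = x_i mod 7, x_{i+1} = (x_i − d_i)/7. The first 7 digits are (1, 0, 0, 1, 0, 2, 1).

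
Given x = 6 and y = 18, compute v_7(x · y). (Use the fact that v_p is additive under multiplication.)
v_7(108) = 0

v_p(x) = 0 (factor: 6 = 7^0 · 6); v_p(y) = 0 (factor: 18 = 7^0 · 18). Additivity: v_p(xy) = v_p(x) + v_p(y) = 0 + 0 = 0. (Direct check: xy = 108 = 7^0 · (108).)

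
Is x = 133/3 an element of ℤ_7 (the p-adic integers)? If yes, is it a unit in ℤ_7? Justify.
x ∈ ℤ_7 but not a unit; v_7(x) = 1 > 0

ℤ_7 = {x ∈ ℚ_7 : v_7(x) ≥ 0} and ℤ_7^× = {x ∈ ℤ_7 : v_7(x) = 0}. Here v_7(133/3) = v_7(num) − v_7(den) = 1; compare against these criteria.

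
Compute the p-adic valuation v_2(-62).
v_2(-62) = 1

v_2(n) is the largest exponent k such that 2^k divides n. Factor out: -62 = -2^1 · 31. (Sign doesn't affect v_p.) So v_2(-62) = 1.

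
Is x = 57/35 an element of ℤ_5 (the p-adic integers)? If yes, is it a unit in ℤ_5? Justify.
x ∉ ℤ_5 (v_5(x) = -1 < 0)

ℤ_5 = {x ∈ ℚ_5 : v_5(x) ≥ 0} and ℤ_5^× = {x ∈ ℤ_5 : v_5(x) = 0}. Here v_5(57/35) = v_5(num) − v_5(den) = -1; compare against these criteria.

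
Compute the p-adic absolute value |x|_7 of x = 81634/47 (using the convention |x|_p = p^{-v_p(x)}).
|81634/47|_7 = 1/2401

Step 1 — compute v_7(x) by factoring powers of 7 out of the numerator and denominator: v_7(81634/47) = 4. Step 2 — apply |x|_p = p^{-v_p(x)} = 7^{-4} = 1/2401.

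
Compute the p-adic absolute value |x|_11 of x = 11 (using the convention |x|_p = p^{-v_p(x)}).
|11|_11 = 1/11

Step 1 — compute v_11(x) by factoring powers of 11 out of the numerator and denominator: v_11(11) = 1. Step 2 — apply |x|_p = p^{-v_p(x)} = 11^{-1} = 1/11.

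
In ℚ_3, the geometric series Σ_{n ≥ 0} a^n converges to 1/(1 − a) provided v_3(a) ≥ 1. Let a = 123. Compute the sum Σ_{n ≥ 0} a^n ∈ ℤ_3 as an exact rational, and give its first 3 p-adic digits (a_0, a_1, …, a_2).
Σ a^n = 1/(1 − a) = -1/122;  first 3 digits = (1, 2, 2)

v_3(a) = 1 ≥ 1, so the series converges in ℤ_3 to 1/(1 − a) = 1/(1 − 123) = -1/122. Expand this rational in ℤ_3: compute digits iteratively via d_i = x_i mod 3, x_{i+1} = (x_i − d_i)/3. The first 3 digits are (1, 2, 2).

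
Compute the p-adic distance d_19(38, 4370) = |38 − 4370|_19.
d_19(38, 4370) = 1/361

Step 1 — x − y = 38 − 4370 = -4332. Step 2 — v_19(-4332) = 2 (factor: -4332 = −(19^2 · 12); the sign does not affect v_p). Step 3 — |x − y|_19 = 19^{-2} = 1/361.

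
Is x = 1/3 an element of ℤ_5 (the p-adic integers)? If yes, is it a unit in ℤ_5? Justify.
x ∈ ℤ_5^× (unit); v_5(x) = 0

ℤ_5 = {x ∈ ℚ_5 : v_5(x) ≥ 0} and ℤ_5^× = {x ∈ ℤ_5 : v_5(x) = 0}. Here v_5(1/3) = v_5(num) − v_5(den) = 0; compare against these criteria.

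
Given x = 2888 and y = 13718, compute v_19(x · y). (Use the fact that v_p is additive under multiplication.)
v_19(39617584) = 5

v_p(x) = 2 (factor: 2888 = 19^2 · 8); v_p(y) = 3 (factor: 13718 = 19^3 · 2). Additivity: v_p(xy) = v_p(x) + v_p(y) = 2 + 3 = 5. (Direct check: xy = 39617584 = 19^5 · (16).)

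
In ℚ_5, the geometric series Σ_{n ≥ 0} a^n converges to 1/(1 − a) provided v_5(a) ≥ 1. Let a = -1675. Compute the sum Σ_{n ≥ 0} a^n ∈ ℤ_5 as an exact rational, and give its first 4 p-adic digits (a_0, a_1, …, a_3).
Σ a^n = 1/(1 − a) = 1/1676;  first 4 digits = (1, 0, 3, 1)

v_5(a) = 2 ≥ 1, so the series converges in ℤ_5 to 1/(1 − a) = 1/(1 − (-1675)) = 1/1676. Expand this rational in ℤ_5: compute digits iteratively via d_i = x_i mod 5, x_{i+1} = (x_i − d_i)/5. The first 4 digits are (1, 0, 3, 1).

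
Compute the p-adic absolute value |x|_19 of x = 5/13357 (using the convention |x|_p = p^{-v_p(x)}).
|5/13357|_19 = 361

Step 1 — compute v_19(x) by factoring powers of 19 out of the numerator and denominator: v_19(5/13357) = -2. Step 2 — apply |x|_p = p^{-v_p(x)} = 19^{2} = 361.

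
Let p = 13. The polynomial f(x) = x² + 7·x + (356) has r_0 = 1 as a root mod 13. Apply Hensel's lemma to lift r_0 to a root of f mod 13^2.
r_1 = 92 (mod 169)

Hensel: r_{i+1} = r_i − f(r_i)·(f′(r_i))^{-1} mod 13^{i+2}, f′(x) = 2x + 7. Iterate:
  r_0 = 1 (mod 13)
  r_1 = 92 (mod 169)
Final: r = 92 satisfies f(r) ≡ 0 mod 13^2.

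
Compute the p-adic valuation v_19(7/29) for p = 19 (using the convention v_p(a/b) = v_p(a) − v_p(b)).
v_19(7/29) = 0

Factor powers of 19 from the numerator and denominator of the reduced fraction: 7 = 19^0 · 7 and 29 = 19^0 · 29. Apply v_p(a/b) = v_p(a) − v_p(b): v_19(7/29) = 0 − 0 = 0.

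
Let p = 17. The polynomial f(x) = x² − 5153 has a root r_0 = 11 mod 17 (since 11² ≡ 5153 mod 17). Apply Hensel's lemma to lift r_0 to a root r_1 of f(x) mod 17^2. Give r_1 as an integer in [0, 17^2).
r_1 = 266 (mod 289)

Hensel's recurrence: r_{i+1} = r_i − f(r_i)·(f′(r_i))^{-1} mod 17^{i+2}, with f′(x) = 2x. Iterate:
  r_0 = 11 (mod 17)
  r_1 = 266 (mod 289)
Final: r_1 = 266, and one checks f(r_1) ≡ 0 mod 17^2.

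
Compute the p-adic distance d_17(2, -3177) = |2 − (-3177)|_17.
d_17(2, -3177) = 1/289

Step 1 — x − y = 2 − (-3177) = 3179. Step 2 — v_17(3179) = 2 (factor: 3179 = (17^2 · 11); the sign does not affect v_p). Step 3 — |x − y|_17 = 17^{-2} = 1/289.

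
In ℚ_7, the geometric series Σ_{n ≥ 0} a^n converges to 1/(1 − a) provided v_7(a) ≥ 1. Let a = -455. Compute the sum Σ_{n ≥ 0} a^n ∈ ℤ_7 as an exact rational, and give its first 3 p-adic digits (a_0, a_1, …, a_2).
Σ a^n = 1/(1 − a) = 1/456;  first 3 digits = (1, 5, 1)

v_7(a) = 1 ≥ 1, so the series converges in ℤ_7 to 1/(1 − a) = 1/(1 − (-455)) = 1/456. Expand this rational in ℤ_7: compute digits iteratively via d_i = x_i mod 7, x_{i+1} = (x_i − d_i)/7. The first 3 digits are (1, 5, 1).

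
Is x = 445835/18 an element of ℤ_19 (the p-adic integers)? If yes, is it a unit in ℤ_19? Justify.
x ∈ ℤ_19 but not a unit; v_19(x) = 3 > 0

ℤ_19 = {x ∈ ℚ_19 : v_19(x) ≥ 0} and ℤ_19^× = {x ∈ ℤ_19 : v_19(x) = 0}. Here v_19(445835/18) = v_19(num) − v_19(den) = 3; compare against these criteria.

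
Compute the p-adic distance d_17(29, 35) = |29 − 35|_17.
d_17(29, 35) = 1

Step 1 — x − y = 29 − 35 = -6. Step 2 — v_17(-6) = 0 (factor: -6 = −(17^0 · 6); the sign does not affect v_p). Step 3 — |x − y|_17 = 17^{0} = 1.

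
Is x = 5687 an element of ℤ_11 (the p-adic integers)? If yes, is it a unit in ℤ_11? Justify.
x ∈ ℤ_11 but not a unit; v_11(x) = 2 > 0

ℤ_11 = {x ∈ ℚ_11 : v_11(x) ≥ 0} and ℤ_11^× = {x ∈ ℤ_11 : v_11(x) = 0}. Here v_11(5687) = v_11(num) − v_11(den) = 2; compare against these criteria.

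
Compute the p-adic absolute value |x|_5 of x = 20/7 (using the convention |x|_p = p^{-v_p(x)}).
|20/7|_5 = 1/5

Step 1 — compute v_5(x) by factoring powers of 5 out of the numerator and denominator: v_5(20/7) = 1. Step 2 — apply |x|_p = p^{-v_p(x)} = 5^{-1} = 1/5.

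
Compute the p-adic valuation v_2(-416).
v_2(-416) = 5

v_2(n) is the largest exponent k such that 2^k divides n. Factor out: -416 = -2^5 · 13. (Sign doesn't affect v_p.) So v_2(-416) = 5.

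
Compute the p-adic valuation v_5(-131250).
v_5(-131250) = 5

v_5(n) is the largest exponent k such that 5^k divides n. Factor out: -131250 = -5^5 · 42. (Sign doesn't affect v_p.) So v_5(-131250) = 5.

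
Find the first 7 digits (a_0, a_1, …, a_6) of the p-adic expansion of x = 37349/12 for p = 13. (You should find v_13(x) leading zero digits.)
(a_0, …, a_6) = (0, 0, 0, 9, 7, 7, 7)

v_13(37349/12) = 3, so a_0 = ... = a_2 = 0. Factor out: x = 13^3 · u with u = 17/12 a unit in ℤ_13. Expand u iteratively via a_{v+i} = u_i mod 13, u_{i+1} = (u_i − a_{v+i})/13:
  u_0 = 17/12;  a_3 = 9;  u_1 = (u_0 − 9)/13 = -7/12
  u_1 = -7/12;  a_4 = 7;  u_2 = (u_1 − 7)/13 = -7/12
  u_2 = -7/12;  a_5 = 7;  u_3 = (u_2 − 7)/13 = -7/12
  u_3 = -7/12;  a_6 = 7;  u_4 = (u_3 − 7)/13 = -7/12
Digits: (0, 0, 0, 9, 7, 7, 7).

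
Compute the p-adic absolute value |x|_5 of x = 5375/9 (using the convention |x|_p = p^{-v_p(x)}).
|5375/9|_5 = 1/125

Step 1 — compute v_5(x) by factoring powers of 5 out of the numerator and denominator: v_5(5375/9) = 3. Step 2 — apply |x|_p = p^{-v_p(x)} = 5^{-3} = 1/125.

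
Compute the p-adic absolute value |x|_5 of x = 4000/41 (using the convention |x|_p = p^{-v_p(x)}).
|4000/41|_5 = 1/125

Step 1 — compute v_5(x) by factoring powers of 5 out of the numerator and denominator: v_5(4000/41) = 3. Step 2 — apply |x|_p = p^{-v_p(x)} = 5^{-3} = 1/125.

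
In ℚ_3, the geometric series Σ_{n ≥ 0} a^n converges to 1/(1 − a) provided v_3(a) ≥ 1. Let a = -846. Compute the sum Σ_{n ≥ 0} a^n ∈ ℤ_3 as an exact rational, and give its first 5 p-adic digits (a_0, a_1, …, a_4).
Σ a^n = 1/(1 − a) = 1/847;  first 5 digits = (1, 0, 2, 1, 2)

v_3(a) = 2 ≥ 1, so the series converges in ℤ_3 to 1/(1 − a) = 1/(1 − (-846)) = 1/847. Expand this rational in ℤ_3: compute digits iteratively via d_i = x_i mod 3, x_{i+1} = (x_i − d_i)/3. The first 5 digits are (1, 0, 2, 1, 2).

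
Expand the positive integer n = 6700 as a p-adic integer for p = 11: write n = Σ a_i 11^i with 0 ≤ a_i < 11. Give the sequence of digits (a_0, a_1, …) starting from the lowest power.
(a_0, a_1, …) = (1, 4, 0, 5)

Repeated division by 11 gives the digits low-to-high: 6700 = 1 + 4·11^1 + 5·11^3. Digit sequence: (1, 4, 0, 5).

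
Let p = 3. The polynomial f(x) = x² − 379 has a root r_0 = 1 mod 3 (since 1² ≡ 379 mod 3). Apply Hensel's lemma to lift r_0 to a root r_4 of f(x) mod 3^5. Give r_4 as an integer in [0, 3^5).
r_4 = 190 (mod 243)

Hensel's recurrence: r_{i+1} = r_i − f(r_i)·(f′(r_i))^{-1} mod 3^{i+2}, with f′(x) = 2x. Iterate:
  r_0 = 1 (mod 3)
  r_1 = 1 (mod 9)
  r_2 = 1 (mod 27)
  r_3 = 28 (mod 81)
  r_4 = 190 (mod 243)
Final: r_4 = 190, and one checks f(r_4) ≡ 0 mod 3^5.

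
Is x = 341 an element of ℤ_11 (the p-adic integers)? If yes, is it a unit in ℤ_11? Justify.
x ∈ ℤ_11 but not a unit; v_11(x) = 1 > 0

ℤ_11 = {x ∈ ℚ_11 : v_11(x) ≥ 0} and ℤ_11^× = {x ∈ ℤ_11 : v_11(x) = 0}. Here v_11(341) = v_11(num) − v_11(den) = 1; compare against these criteria.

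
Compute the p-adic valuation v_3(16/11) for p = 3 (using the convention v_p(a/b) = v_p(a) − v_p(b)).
v_3(16/11) = 0

Factor powers of 3 from the numerator and denominator of the reduced fraction: 16 = 3^0 · 16 and 11 = 3^0 · 11. Apply v_p(a/b) = v_p(a) − v_p(b): v_3(16/11) = 0 − 0 = 0.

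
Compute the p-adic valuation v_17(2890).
v_17(2890) = 2

v_17(n) is the largest exponent k such that 17^k divides n. Factor out: 2890 = 17^2 · 10. (Sign doesn't affect v_p.) So v_17(2890) = 2.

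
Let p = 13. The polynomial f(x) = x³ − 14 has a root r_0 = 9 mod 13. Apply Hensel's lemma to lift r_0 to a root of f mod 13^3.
r_2 = 230 (mod 2197)

Hensel: r_{i+1} = r_i − f(r_i)/f′(r_i) mod 13^{i+2}, where f′(x) = 3x². Iterate:
  r_0 = 9 (mod 13)
  r_1 = 61 (mod 169)
  r_2 = 230 (mod 2197)
Final: r = 230 with f(r) ≡ 0 mod 13^3.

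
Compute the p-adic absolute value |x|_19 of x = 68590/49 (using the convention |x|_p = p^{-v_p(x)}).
|68590/49|_19 = 1/6859

Step 1 — compute v_19(x) by factoring powers of 19 out of the numerator and denominator: v_19(68590/49) = 3. Step 2 — apply |x|_p = p^{-v_p(x)} = 19^{-3} = 1/6859.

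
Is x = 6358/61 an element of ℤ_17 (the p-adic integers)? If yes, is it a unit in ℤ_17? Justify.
x ∈ ℤ_17 but not a unit; v_17(x) = 2 > 0

ℤ_17 = {x ∈ ℚ_17 : v_17(x) ≥ 0} and ℤ_17^× = {x ∈ ℤ_17 : v_17(x) = 0}. Here v_17(6358/61) = v_17(num) − v_17(den) = 2; compare against these criteria.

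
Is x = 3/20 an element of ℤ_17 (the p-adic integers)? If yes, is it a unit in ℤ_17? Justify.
x ∈ ℤ_17^× (unit); v_17(x) = 0

ℤ_17 = {x ∈ ℚ_17 : v_17(x) ≥ 0} and ℤ_17^× = {x ∈ ℤ_17 : v_17(x) = 0}. Here v_17(3/20) = v_17(num) − v_17(den) = 0; compare against these criteria.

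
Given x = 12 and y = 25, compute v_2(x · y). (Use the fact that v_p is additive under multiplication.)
v_2(300) = 2

v_p(x) = 2 (factor: 12 = 2^2 · 3); v_p(y) = 0 (factor: 25 = 2^0 · 25). Additivity: v_p(xy) = v_p(x) + v_p(y) = 2 + 0 = 2. (Direct check: xy = 300 = 2^2 · (75).)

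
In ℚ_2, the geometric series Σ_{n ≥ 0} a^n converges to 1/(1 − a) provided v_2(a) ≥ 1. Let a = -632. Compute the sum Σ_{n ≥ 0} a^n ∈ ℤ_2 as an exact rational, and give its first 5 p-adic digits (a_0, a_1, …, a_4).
Σ a^n = 1/(1 − a) = 1/633;  first 5 digits = (1, 0, 0, 1, 0)

v_2(a) = 3 ≥ 1, so the series converges in ℤ_2 to 1/(1 − a) = 1/(1 − (-632)) = 1/633. Expand this rational in ℤ_2: compute digits iteratively via d_i = x_i mod 2, x_{i+1} = (x_i − d_i)/2. The first 5 digits are (1, 0, 0, 1, 0).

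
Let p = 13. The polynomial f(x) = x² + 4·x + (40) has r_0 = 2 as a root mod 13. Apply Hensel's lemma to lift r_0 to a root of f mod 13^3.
r_2 = 1432 (mod 2197)

Hensel: r_{i+1} = r_i − f(r_i)·(f′(r_i))^{-1} mod 13^{i+2}, f′(x) = 2x + 4. Iterate:
  r_0 = 2 (mod 13)
  r_1 = 80 (mod 169)
  r_2 = 1432 (mod 2197)
Final: r = 1432 satisfies f(r) ≡ 0 mod 13^3.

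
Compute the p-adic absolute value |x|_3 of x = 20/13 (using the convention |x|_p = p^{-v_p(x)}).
|20/13|_3 = 1

Step 1 — compute v_3(x) by factoring powers of 3 out of the numerator and denominator: v_3(20/13) = 0. Step 2 — apply |x|_p = p^{-v_p(x)} = 3^{0} = 1.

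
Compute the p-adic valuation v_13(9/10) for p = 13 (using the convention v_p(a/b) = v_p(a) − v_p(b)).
v_13(9/10) = 0

Factor powers of 13 from the numerator and denominator of the reduced fraction: 9 = 13^0 · 9 and 10 = 13^0 · 10. Apply v_p(a/b) = v_p(a) − v_p(b): v_13(9/10) = 0 − 0 = 0.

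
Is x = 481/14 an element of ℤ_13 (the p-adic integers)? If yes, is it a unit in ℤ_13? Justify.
x ∈ ℤ_13 but not a unit; v_13(x) = 1 > 0

ℤ_13 = {x ∈ ℚ_13 : v_13(x) ≥ 0} and ℤ_13^× = {x ∈ ℤ_13 : v_13(x) = 0}. Here v_13(481/14) = v_13(num) − v_13(den) = 1; compare against these criteria.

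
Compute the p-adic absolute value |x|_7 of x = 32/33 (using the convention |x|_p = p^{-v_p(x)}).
|32/33|_7 = 1

Step 1 — compute v_7(x) by factoring powers of 7 out of the numerator and denominator: v_7(32/33) = 0. Step 2 — apply |x|_p = p^{-v_p(x)} = 7^{0} = 1.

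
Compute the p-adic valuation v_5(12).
v_5(12) = 0

v_5(n) is the largest exponent k such that 5^k divides n. Factor out: 12 = 5^0 · 12. (Sign doesn't affect v_p.) So v_5(12) = 0.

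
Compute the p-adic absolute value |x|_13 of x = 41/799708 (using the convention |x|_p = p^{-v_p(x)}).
|41/799708|_13 = 28561

Step 1 — compute v_13(x) by factoring powers of 13 out of the numerator and denominator: v_13(41/799708) = -4. Step 2 — apply |x|_p = p^{-v_p(x)} = 13^{4} = 28561.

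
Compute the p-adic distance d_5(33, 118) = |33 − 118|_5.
d_5(33, 118) = 1/5

Step 1 — x − y = 33 − 118 = -85. Step 2 — v_5(-85) = 1 (factor: -85 = −(5^1 · 17); the sign does not affect v_p). Step 3 — |x − y|_5 = 5^{-1} = 1/5.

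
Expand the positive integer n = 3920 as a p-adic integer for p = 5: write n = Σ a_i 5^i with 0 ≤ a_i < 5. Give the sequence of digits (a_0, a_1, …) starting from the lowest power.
(a_0, a_1, …) = (0, 4, 1, 1, 1, 1)

Repeated division by 5 gives the digits low-to-high: 3920 = 4·5^1 + 1·5^2 + 1·5^3 + 1·5^4 + 1·5^5. Digit sequence: (0, 4, 1, 1, 1, 1).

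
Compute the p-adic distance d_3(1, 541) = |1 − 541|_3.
d_3(1, 541) = 1/27

Step 1 — x − y = 1 − 541 = -540. Step 2 — v_3(-540) = 3 (factor: -540 = −(3^3 · 20); the sign does not affect v_p). Step 3 — |x − y|_3 = 3^{-3} = 1/27.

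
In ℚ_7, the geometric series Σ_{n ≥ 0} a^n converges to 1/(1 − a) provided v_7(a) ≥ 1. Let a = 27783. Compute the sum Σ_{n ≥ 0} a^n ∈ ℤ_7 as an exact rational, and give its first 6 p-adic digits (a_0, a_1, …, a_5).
Σ a^n = 1/(1 − a) = -1/27782;  first 6 digits = (1, 0, 0, 4, 4, 1)

v_7(a) = 3 ≥ 1, so the series converges in ℤ_7 to 1/(1 − a) = 1/(1 − 27783) = -1/27782. Expand this rational in ℤ_7: compute digits iteratively via d_i = x_i mod 7, x_{i+1} = (x_i − d_i)/7. The first 6 digits are (1, 0, 0, 4, 4, 1).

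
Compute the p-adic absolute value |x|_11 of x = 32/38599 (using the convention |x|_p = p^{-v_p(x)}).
|32/38599|_11 = 1331

Step 1 — compute v_11(x) by factoring powers of 11 out of the numerator and denominator: v_11(32/38599) = -3. Step 2 — apply |x|_p = p^{-v_p(x)} = 11^{3} = 1331.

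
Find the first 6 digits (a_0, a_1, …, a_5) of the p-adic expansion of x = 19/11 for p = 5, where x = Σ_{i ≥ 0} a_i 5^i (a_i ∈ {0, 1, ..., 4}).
(a_0, …, a_5) = (4, 0, 4, 1, 1, 2)

v_5(19/11) = 0 (numerator and denominator both coprime to 5), so x ∈ ℤ_5^×. Compute digits iteratively via a_i = x_i mod 5, x_{i+1} = (x_i − a_i)/5, with x_0 = x:
  x_0 = 19/11;  a_0 = 4;  x_1 = (x_0 − 4)/5 = -5/11
  x_1 = -5/11;  a_1 = 0;  x_2 = (x_1 − 0)/5 = -1/11
  x_2 = -1/11;  a_2 = 4;  x_3 = (x_2 − 4)/5 = -9/11
  x_3 = -9/11;  a_3 = 1;  x_4 = (x_3 − 1)/5 = -4/11
  x_4 = -4/11;  a_4 = 1;  x_5 = (x_4 − 1)/5 = -3/11
  x_5 = -3/11;  a_5 = 2;  x_6 = (x_5 − 2)/5 = -5/11
Digits: (4, 0, 4, 1, 1, 2).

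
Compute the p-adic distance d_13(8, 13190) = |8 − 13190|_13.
d_13(8, 13190) = 1/2197

Step 1 — x − y = 8 − 13190 = -13182. Step 2 — v_13(-13182) = 3 (factor: -13182 = −(13^3 · 6); the sign does not affect v_p). Step 3 — |x − y|_13 = 13^{-3} = 1/2197.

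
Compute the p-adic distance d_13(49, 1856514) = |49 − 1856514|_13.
d_13(49, 1856514) = 1/371293

Step 1 — x − y = 49 − 1856514 = -1856465. Step 2 — v_13(-1856465) = 5 (factor: -1856465 = −(13^5 · 5); the sign does not affect v_p). Step 3 — |x − y|_13 = 13^{-5} = 1/371293.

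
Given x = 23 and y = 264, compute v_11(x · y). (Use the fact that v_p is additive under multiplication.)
v_11(6072) = 1

v_p(x) = 0 (factor: 23 = 11^0 · 23); v_p(y) = 1 (factor: 264 = 11^1 · 24). Additivity: v_p(xy) = v_p(x) + v_p(y) = 0 + 1 = 1. (Direct check: xy = 6072 = 11^1 · (552).)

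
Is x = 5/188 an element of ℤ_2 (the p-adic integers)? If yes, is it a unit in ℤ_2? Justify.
x ∉ ℤ_2 (v_2(x) = -2 < 0)

ℤ_2 = {x ∈ ℚ_2 : v_2(x) ≥ 0} and ℤ_2^× = {x ∈ ℤ_2 : v_2(x) = 0}. Here v_2(5/188) = v_2(num) − v_2(den) = -2; compare against these criteria.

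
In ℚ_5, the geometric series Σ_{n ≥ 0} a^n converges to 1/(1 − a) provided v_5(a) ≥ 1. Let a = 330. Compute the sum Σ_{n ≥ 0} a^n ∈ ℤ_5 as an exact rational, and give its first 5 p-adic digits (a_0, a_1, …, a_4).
Σ a^n = 1/(1 − a) = -1/329;  first 5 digits = (1, 1, 4, 4, 4)

v_5(a) = 1 ≥ 1, so the series converges in ℤ_5 to 1/(1 − a) = 1/(1 − 330) = -1/329. Expand this rational in ℤ_5: compute digits iteratively via d_i = x_i mod 5, x_{i+1} = (x_i − d_i)/5. The first 5 digits are (1, 1, 4, 4, 4).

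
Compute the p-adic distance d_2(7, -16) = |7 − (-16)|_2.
d_2(7, -16) = 1

Step 1 — x − y = 7 − (-16) = 23. Step 2 — v_2(23) = 0 (factor: 23 = (2^0 · 23); the sign does not affect v_p). Step 3 — |x − y|_2 = 2^{0} = 1.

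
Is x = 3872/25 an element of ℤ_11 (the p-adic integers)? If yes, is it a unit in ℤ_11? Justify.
x ∈ ℤ_11 but not a unit; v_11(x) = 2 > 0

ℤ_11 = {x ∈ ℚ_11 : v_11(x) ≥ 0} and ℤ_11^× = {x ∈ ℤ_11 : v_11(x) = 0}. Here v_11(3872/25) = v_11(num) − v_11(den) = 2; compare against these criteria.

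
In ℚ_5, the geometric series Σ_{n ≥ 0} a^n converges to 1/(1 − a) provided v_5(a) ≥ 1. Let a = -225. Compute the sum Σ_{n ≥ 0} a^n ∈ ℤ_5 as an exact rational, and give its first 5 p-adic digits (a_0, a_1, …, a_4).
Σ a^n = 1/(1 − a) = 1/226;  first 5 digits = (1, 0, 1, 3, 0)

v_5(a) = 2 ≥ 1, so the series converges in ℤ_5 to 1/(1 − a) = 1/(1 − (-225)) = 1/226. Expand this rational in ℤ_5: compute digits iteratively via d_i = x_i mod 5, x_{i+1} = (x_i − d_i)/5. The first 5 digits are (1, 0, 1, 3, 0).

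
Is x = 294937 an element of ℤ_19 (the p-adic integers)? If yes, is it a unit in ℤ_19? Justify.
x ∈ ℤ_19 but not a unit; v_19(x) = 3 > 0

ℤ_19 = {x ∈ ℚ_19 : v_19(x) ≥ 0} and ℤ_19^× = {x ∈ ℤ_19 : v_19(x) = 0}. Here v_19(294937) = v_19(num) − v_19(den) = 3; compare against these criteria.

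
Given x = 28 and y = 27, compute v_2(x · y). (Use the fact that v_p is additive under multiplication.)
v_2(756) = 2

v_p(x) = 2 (factor: 28 = 2^2 · 7); v_p(y) = 0 (factor: 27 = 2^0 · 27). Additivity: v_p(xy) = v_p(x) + v_p(y) = 2 + 0 = 2. (Direct check: xy = 756 = 2^2 · (189).)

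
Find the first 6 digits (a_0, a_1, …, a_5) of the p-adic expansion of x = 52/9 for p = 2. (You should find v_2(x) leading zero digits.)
(a_0, …, a_5) = (0, 0, 1, 0, 1, 0)

v_2(52/9) = 2, so a_0 = ... = a_1 = 0. Factor out: x = 2^2 · u with u = 13/9 a unit in ℤ_2. Expand u iteratively via a_{v+i} = u_i mod 2, u_{i+1} = (u_i − a_{v+i})/2:
  u_0 = 13/9;  a_2 = 1;  u_1 = (u_0 − 1)/2 = 2/9
  u_1 = 2/9;  a_3 = 0;  u_2 = (u_1 − 0)/2 = 1/9
  u_2 = 1/9;  a_4 = 1;  u_3 = (u_2 − 1)/2 = -4/9
  u_3 = -4/9;  a_5 = 0;  u_4 = (u_3 − 0)/2 = -2/9
Digits: (0, 0, 1, 0, 1, 0).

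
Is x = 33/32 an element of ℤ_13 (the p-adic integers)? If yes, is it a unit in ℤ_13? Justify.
x ∈ ℤ_13^× (unit); v_13(x) = 0

ℤ_13 = {x ∈ ℚ_13 : v_13(x) ≥ 0} and ℤ_13^× = {x ∈ ℤ_13 : v_13(x) = 0}. Here v_13(33/32) = v_13(num) − v_13(den) = 0; compare against these criteria.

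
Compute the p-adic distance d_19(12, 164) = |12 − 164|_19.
d_19(12, 164) = 1/19

Step 1 — x − y = 12 − 164 = -152. Step 2 — v_19(-152) = 1 (factor: -152 = −(19^1 · 8); the sign does not affect v_p). Step 3 — |x − y|_19 = 19^{-1} = 1/19.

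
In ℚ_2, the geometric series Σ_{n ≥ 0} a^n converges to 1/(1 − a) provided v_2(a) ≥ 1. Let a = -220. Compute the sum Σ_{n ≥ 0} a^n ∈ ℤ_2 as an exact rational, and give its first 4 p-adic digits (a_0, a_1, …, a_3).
Σ a^n = 1/(1 − a) = 1/221;  first 4 digits = (1, 0, 1, 0)

v_2(a) = 2 ≥ 1, so the series converges in ℤ_2 to 1/(1 − a) = 1/(1 − (-220)) = 1/221. Expand this rational in ℤ_2: compute digits iteratively via d_i = x_i mod 2, x_{i+1} = (x_i − d_i)/2. The first 4 digits are (1, 0, 1, 0).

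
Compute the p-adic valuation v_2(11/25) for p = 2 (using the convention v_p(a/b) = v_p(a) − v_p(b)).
v_2(11/25) = 0

Factor powers of 2 from the numerator and denominator of the reduced fraction: 11 = 2^0 · 11 and 25 = 2^0 · 25. Apply v_p(a/b) = v_p(a) − v_p(b): v_2(11/25) = 0 − 0 = 0.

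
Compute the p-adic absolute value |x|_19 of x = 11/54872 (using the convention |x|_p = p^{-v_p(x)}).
|11/54872|_19 = 6859

Step 1 — compute v_19(x) by factoring powers of 19 out of the numerator and denominator: v_19(11/54872) = -3. Step 2 — apply |x|_p = p^{-v_p(x)} = 19^{3} = 6859.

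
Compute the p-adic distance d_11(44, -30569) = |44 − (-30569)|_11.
d_11(44, -30569) = 1/1331

Step 1 — x − y = 44 − (-30569) = 30613. Step 2 — v_11(30613) = 3 (factor: 30613 = (11^3 · 23); the sign does not affect v_p). Step 3 — |x − y|_11 = 11^{-3} = 1/1331.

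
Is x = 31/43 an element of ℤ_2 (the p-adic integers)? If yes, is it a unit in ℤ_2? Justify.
x ∈ ℤ_2^× (unit); v_2(x) = 0

ℤ_2 = {x ∈ ℚ_2 : v_2(x) ≥ 0} and ℤ_2^× = {x ∈ ℤ_2 : v_2(x) = 0}. Here v_2(31/43) = v_2(num) − v_2(den) = 0; compare against these criteria.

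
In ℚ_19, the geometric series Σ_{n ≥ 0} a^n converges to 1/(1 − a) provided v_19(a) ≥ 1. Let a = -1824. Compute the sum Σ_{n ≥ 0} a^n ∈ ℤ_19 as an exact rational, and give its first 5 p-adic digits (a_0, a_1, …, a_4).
Σ a^n = 1/(1 − a) = 1/1825;  first 5 digits = (1, 18, 14, 8, 11)

v_19(a) = 1 ≥ 1, so the series converges in ℤ_19 to 1/(1 − a) = 1/(1 − (-1824)) = 1/1825. Expand this rational in ℤ_19: compute digits iteratively via d_i = x_i mod 19, x_{i+1} = (x_i − d_i)/19. The first 5 digits are (1, 18, 14, 8, 11).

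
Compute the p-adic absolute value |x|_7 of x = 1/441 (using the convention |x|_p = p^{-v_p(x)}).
|1/441|_7 = 49

Step 1 — compute v_7(x) by factoring powers of 7 out of the numerator and denominator: v_7(1/441) = -2. Step 2 — apply |x|_p = p^{-v_p(x)} = 7^{2} = 49.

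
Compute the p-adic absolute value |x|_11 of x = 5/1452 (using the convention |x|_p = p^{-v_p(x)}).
|5/1452|_11 = 121

Step 1 — compute v_11(x) by factoring powers of 11 out of the numerator and denominator: v_11(5/1452) = -2. Step 2 — apply |x|_p = p^{-v_p(x)} = 11^{2} = 121.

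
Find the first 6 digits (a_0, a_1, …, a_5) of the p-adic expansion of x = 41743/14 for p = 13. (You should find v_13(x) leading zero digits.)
(a_0, …, a_5) = (0, 0, 0, 6, 8, 4)

v_13(41743/14) = 3, so a_0 = ... = a_2 = 0. Factor out: x = 13^3 · u with u = 19/14 a unit in ℤ_13. Expand u iteratively via a_{v+i} = u_i mod 13, u_{i+1} = (u_i − a_{v+i})/13:
  u_0 = 19/14;  a_3 = 6;  u_1 = (u_0 − 6)/13 = -5/14
  u_1 = -5/14;  a_4 = 8;  u_2 = (u_1 − 8)/13 = -9/14
  u_2 = -9/14;  a_5 = 4;  u_3 = (u_2 − 4)/13 = -5/14
Digits: (0, 0, 0, 6, 8, 4).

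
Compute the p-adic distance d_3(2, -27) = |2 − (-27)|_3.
d_3(2, -27) = 1

Step 1 — x − y = 2 − (-27) = 29. Step 2 — v_3(29) = 0 (factor: 29 = (3^0 · 29); the sign does not affect v_p). Step 3 — |x − y|_3 = 3^{0} = 1.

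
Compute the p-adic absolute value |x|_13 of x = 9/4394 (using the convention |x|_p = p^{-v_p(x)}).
|9/4394|_13 = 2197

Step 1 — compute v_13(x) by factoring powers of 13 out of the numerator and denominator: v_13(9/4394) = -3. Step 2 — apply |x|_p = p^{-v_p(x)} = 13^{3} = 2197.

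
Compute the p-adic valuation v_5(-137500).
v_5(-137500) = 5

v_5(n) is the largest exponent k such that 5^k divides n. Factor out: -137500 = -5^5 · 44. (Sign doesn't affect v_p.) So v_5(-137500) = 5.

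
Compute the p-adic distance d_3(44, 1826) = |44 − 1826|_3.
d_3(44, 1826) = 1/81

Step 1 — x − y = 44 − 1826 = -1782. Step 2 — v_3(-1782) = 4 (factor: -1782 = −(3^4 · 22); the sign does not affect v_p). Step 3 — |x − y|_3 = 3^{-4} = 1/81.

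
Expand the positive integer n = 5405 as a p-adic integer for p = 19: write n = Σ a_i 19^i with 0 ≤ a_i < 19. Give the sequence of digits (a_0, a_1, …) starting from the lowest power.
(a_0, a_1, …) = (9, 18, 14)

Repeated division by 19 gives the digits low-to-high: 5405 = 9 + 18·19^1 + 14·19^2. Digit sequence: (9, 18, 14).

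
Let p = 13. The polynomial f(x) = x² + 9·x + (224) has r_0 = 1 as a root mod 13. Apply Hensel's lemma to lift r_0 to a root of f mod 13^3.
r_2 = 1132 (mod 2197)

Hensel: r_{i+1} = r_i − f(r_i)·(f′(r_i))^{-1} mod 13^{i+2}, f′(x) = 2x + 9. Iterate:
  r_0 = 1 (mod 13)
  r_1 = 118 (mod 169)
  r_2 = 1132 (mod 2197)
Final: r = 1132 satisfies f(r) ≡ 0 mod 13^3.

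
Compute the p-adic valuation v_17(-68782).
v_17(-68782) = 3

v_17(n) is the largest exponent k such that 17^k divides n. Factor out: -68782 = -17^3 · 14. (Sign doesn't affect v_p.) So v_17(-68782) = 3.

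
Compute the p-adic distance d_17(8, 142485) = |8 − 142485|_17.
d_17(8, 142485) = 1/4913

Step 1 — x − y = 8 − 142485 = -142477. Step 2 — v_17(-142477) = 3 (factor: -142477 = −(17^3 · 29); the sign does not affect v_p). Step 3 — |x − y|_17 = 17^{-3} = 1/4913.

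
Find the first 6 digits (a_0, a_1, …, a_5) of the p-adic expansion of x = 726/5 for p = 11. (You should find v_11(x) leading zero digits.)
(a_0, …, a_5) = (0, 0, 10, 8, 8, 8)

v_11(726/5) = 2, so a_0 = ... = a_1 = 0. Factor out: x = 11^2 · u with u = 6/5 a unit in ℤ_11. Expand u iteratively via a_{v+i} = u_i mod 11, u_{i+1} = (u_i − a_{v+i})/11:
  u_0 = 6/5;  a_2 = 10;  u_1 = (u_0 − 10)/11 = -4/5
  u_1 = -4/5;  a_3 = 8;  u_2 = (u_1 − 8)/11 = -4/5
  u_2 = -4/5;  a_4 = 8;  u_3 = (u_2 − 8)/11 = -4/5
  u_3 = -4/5;  a_5 = 8;  u_4 = (u_3 − 8)/11 = -4/5
Digits: (0, 0, 10, 8, 8, 8).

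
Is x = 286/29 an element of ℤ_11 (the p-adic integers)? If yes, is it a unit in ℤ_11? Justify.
x ∈ ℤ_11 but not a unit; v_11(x) = 1 > 0

ℤ_11 = {x ∈ ℚ_11 : v_11(x) ≥ 0} and ℤ_11^× = {x ∈ ℤ_11 : v_11(x) = 0}. Here v_11(286/29) = v_11(num) − v_11(den) = 1; compare against these criteria.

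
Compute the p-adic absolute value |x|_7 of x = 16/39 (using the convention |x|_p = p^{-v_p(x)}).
|16/39|_7 = 1

Step 1 — compute v_7(x) by factoring powers of 7 out of the numerator and denominator: v_7(16/39) = 0. Step 2 — apply |x|_p = p^{-v_p(x)} = 7^{0} = 1.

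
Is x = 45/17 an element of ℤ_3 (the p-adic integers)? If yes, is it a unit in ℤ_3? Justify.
x ∈ ℤ_3 but not a unit; v_3(x) = 2 > 0

ℤ_3 = {x ∈ ℚ_3 : v_3(x) ≥ 0} and ℤ_3^× = {x ∈ ℤ_3 : v_3(x) = 0}. Here v_3(45/17) = v_3(num) − v_3(den) = 2; compare against these criteria.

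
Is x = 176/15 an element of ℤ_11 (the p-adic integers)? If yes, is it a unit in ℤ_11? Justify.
x ∈ ℤ_11 but not a unit; v_11(x) = 1 > 0

ℤ_11 = {x ∈ ℚ_11 : v_11(x) ≥ 0} and ℤ_11^× = {x ∈ ℤ_11 : v_11(x) = 0}. Here v_11(176/15) = v_11(num) − v_11(den) = 1; compare against these criteria.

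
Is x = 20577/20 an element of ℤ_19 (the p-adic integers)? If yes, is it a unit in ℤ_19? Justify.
x ∈ ℤ_19 but not a unit; v_19(x) = 3 > 0

ℤ_19 = {x ∈ ℚ_19 : v_19(x) ≥ 0} and ℤ_19^× = {x ∈ ℤ_19 : v_19(x) = 0}. Here v_19(20577/20) = v_19(num) − v_19(den) = 3; compare against these criteria.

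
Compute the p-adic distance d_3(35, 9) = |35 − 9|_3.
d_3(35, 9) = 1

Step 1 — x − y = 35 − 9 = 26. Step 2 — v_3(26) = 0 (factor: 26 = (3^0 · 26); the sign does not affect v_p). Step 3 — |x − y|_3 = 3^{0} = 1.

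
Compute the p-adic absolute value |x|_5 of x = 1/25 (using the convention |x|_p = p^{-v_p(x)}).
|1/25|_5 = 25

Step 1 — compute v_5(x) by factoring powers of 5 out of the numerator and denominator: v_5(1/25) = -2. Step 2 — apply |x|_p = p^{-v_p(x)} = 5^{2} = 25.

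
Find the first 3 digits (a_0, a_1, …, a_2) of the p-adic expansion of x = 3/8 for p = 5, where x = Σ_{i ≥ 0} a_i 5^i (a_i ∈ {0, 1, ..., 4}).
(a_0, …, a_2) = (1, 3, 0)

v_5(3/8) = 0 (numerator and denominator both coprime to 5), so x ∈ ℤ_5^×. Compute digits iteratively via a_i = x_i mod 5, x_{i+1} = (x_i − a_i)/5, with x_0 = x:
  x_0 = 3/8;  a_0 = 1;  x_1 = (x_0 − 1)/5 = -1/8
  x_1 = -1/8;  a_1 = 3;  x_2 = (x_1 − 3)/5 = -5/8
  x_2 = -5/8;  a_2 = 0;  x_3 = (x_2 − 0)/5 = -1/8
Digits: (1, 3, 0).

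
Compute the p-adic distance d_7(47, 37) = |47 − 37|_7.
d_7(47, 37) = 1

Step 1 — x − y = 47 − 37 = 10. Step 2 — v_7(10) = 0 (factor: 10 = (7^0 · 10); the sign does not affect v_p). Step 3 — |x − y|_7 = 7^{0} = 1.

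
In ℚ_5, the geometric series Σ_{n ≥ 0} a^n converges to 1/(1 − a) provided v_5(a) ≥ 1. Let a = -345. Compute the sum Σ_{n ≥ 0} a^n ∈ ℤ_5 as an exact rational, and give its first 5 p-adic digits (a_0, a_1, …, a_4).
Σ a^n = 1/(1 − a) = 1/346;  first 5 digits = (1, 1, 2, 0, 4)

v_5(a) = 1 ≥ 1, so the series converges in ℤ_5 to 1/(1 − a) = 1/(1 − (-345)) = 1/346. Expand this rational in ℤ_5: compute digits iteratively via d_i = x_i mod 5, x_{i+1} = (x_i − d_i)/5. The first 5 digits are (1, 1, 2, 0, 4).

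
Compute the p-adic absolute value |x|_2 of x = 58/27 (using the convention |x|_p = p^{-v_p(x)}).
|58/27|_2 = 1/2

Step 1 — compute v_2(x) by factoring powers of 2 out of the numerator and denominator: v_2(58/27) = 1. Step 2 — apply |x|_p = p^{-v_p(x)} = 2^{-1} = 1/2.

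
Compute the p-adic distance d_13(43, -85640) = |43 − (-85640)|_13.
d_13(43, -85640) = 1/28561

Step 1 — x − y = 43 − (-85640) = 85683. Step 2 — v_13(85683) = 4 (factor: 85683 = (13^4 · 3); the sign does not affect v_p). Step 3 — |x − y|_13 = 13^{-4} = 1/28561.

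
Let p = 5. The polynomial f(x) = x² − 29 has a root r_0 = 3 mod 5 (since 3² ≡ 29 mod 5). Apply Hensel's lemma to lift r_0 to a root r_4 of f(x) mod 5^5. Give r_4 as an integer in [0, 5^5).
r_4 = 148 (mod 3125)

Hensel's recurrence: r_{i+1} = r_i − f(r_i)·(f′(r_i))^{-1} mod 5^{i+2}, with f′(x) = 2x. Iterate:
  r_0 = 3 (mod 5)
  r_1 = 23 (mod 25)
  r_2 = 23 (mod 125)
  r_3 = 148 (mod 625)
  r_4 = 148 (mod 3125)
Final: r_4 = 148, and one checks f(r_4) ≡ 0 mod 5^5.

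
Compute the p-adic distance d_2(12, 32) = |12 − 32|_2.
d_2(12, 32) = 1/4

Step 1 — x − y = 12 − 32 = -20. Step 2 — v_2(-20) = 2 (factor: -20 = −(2^2 · 5); the sign does not affect v_p). Step 3 — |x − y|_2 = 2^{-2} = 1/4.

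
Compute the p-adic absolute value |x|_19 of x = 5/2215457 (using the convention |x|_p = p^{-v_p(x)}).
|5/2215457|_19 = 130321

Step 1 — compute v_19(x) by factoring powers of 19 out of the numerator and denominator: v_19(5/2215457) = -4. Step 2 — apply |x|_p = p^{-v_p(x)} = 19^{4} = 130321.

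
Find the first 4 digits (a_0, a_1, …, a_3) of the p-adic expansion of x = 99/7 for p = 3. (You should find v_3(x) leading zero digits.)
(a_0, …, a_3) = (0, 0, 2, 2)

v_3(99/7) = 2, so a_0 = ... = a_1 = 0. Factor out: x = 3^2 · u with u = 11/7 a unit in ℤ_3. Expand u iteratively via a_{v+i} = u_i mod 3, u_{i+1} = (u_i − a_{v+i})/3:
  u_0 = 11/7;  a_2 = 2;  u_1 = (u_0 − 2)/3 = -1/7
  u_1 = -1/7;  a_3 = 2;  u_2 = (u_1 − 2)/3 = -5/7
Digits: (0, 0, 2, 2).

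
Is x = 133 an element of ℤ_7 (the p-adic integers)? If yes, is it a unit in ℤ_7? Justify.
x ∈ ℤ_7 but not a unit; v_7(x) = 1 > 0

ℤ_7 = {x ∈ ℚ_7 : v_7(x) ≥ 0} and ℤ_7^× = {x ∈ ℤ_7 : v_7(x) = 0}. Here v_7(133) = v_7(num) − v_7(den) = 1; compare against these criteria.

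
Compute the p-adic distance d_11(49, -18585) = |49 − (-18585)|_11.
d_11(49, -18585) = 1/1331

Step 1 — x − y = 49 − (-18585) = 18634. Step 2 — v_11(18634) = 3 (factor: 18634 = (11^3 · 14); the sign does not affect v_p). Step 3 — |x − y|_11 = 11^{-3} = 1/1331.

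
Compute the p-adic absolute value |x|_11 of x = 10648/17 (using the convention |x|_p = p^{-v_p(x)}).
|10648/17|_11 = 1/1331

Step 1 — compute v_11(x) by factoring powers of 11 out of the numerator and denominator: v_11(10648/17) = 3. Step 2 — apply |x|_p = p^{-v_p(x)} = 11^{-3} = 1/1331.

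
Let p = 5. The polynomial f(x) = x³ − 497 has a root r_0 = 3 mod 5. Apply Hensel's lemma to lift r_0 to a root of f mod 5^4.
r_3 = 38 (mod 625)

Hensel: r_{i+1} = r_i − f(r_i)/f′(r_i) mod 5^{i+2}, where f′(x) = 3x². Iterate:
  r_0 = 3 (mod 5)
  r_1 = 13 (mod 25)
  r_2 = 38 (mod 125)
  r_3 = 38 (mod 625)
Final: r = 38 with f(r) ≡ 0 mod 5^4.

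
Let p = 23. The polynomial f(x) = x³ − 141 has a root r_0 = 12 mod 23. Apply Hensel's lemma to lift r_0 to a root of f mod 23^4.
r_3 = 95232 (mod 279841)

Hensel: r_{i+1} = r_i − f(r_i)/f′(r_i) mod 23^{i+2}, where f′(x) = 3x². Iterate:
  r_0 = 12 (mod 23)
  r_1 = 12 (mod 529)
  r_2 = 10063 (mod 12167)
  r_3 = 95232 (mod 279841)
Final: r = 95232 with f(r) ≡ 0 mod 23^4.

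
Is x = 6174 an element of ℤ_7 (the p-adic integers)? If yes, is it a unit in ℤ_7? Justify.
x ∈ ℤ_7 but not a unit; v_7(x) = 3 > 0

ℤ_7 = {x ∈ ℚ_7 : v_7(x) ≥ 0} and ℤ_7^× = {x ∈ ℤ_7 : v_7(x) = 0}. Here v_7(6174) = v_7(num) − v_7(den) = 3; compare against these criteria.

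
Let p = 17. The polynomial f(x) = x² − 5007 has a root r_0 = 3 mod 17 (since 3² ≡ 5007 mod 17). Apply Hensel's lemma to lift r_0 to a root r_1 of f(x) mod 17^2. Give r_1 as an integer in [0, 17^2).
r_1 = 258 (mod 289)

Hensel's recurrence: r_{i+1} = r_i − f(r_i)·(f′(r_i))^{-1} mod 17^{i+2}, with f′(x) = 2x. Iterate:
  r_0 = 3 (mod 17)
  r_1 = 258 (mod 289)
Final: r_1 = 258, and one checks f(r_1) ≡ 0 mod 17^2.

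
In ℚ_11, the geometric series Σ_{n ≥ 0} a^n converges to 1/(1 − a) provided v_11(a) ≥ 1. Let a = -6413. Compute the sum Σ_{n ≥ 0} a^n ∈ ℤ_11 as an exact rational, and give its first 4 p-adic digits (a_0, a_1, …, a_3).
Σ a^n = 1/(1 − a) = 1/6414;  first 4 digits = (1, 0, 2, 6)

v_11(a) = 2 ≥ 1, so the series converges in ℤ_11 to 1/(1 − a) = 1/(1 − (-6413)) = 1/6414. Expand this rational in ℤ_11: compute digits iteratively via d_i = x_i mod 11, x_{i+1} = (x_i − d_i)/11. The first 4 digits are (1, 0, 2, 6).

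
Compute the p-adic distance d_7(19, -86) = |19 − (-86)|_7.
d_7(19, -86) = 1/7

Step 1 — x − y = 19 − (-86) = 105. Step 2 — v_7(105) = 1 (factor: 105 = (7^1 · 15); the sign does not affect v_p). Step 3 — |x − y|_7 = 7^{-1} = 1/7.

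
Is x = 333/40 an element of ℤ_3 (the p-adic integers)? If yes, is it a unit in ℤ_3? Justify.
x ∈ ℤ_3 but not a unit; v_3(x) = 2 > 0

ℤ_3 = {x ∈ ℚ_3 : v_3(x) ≥ 0} and ℤ_3^× = {x ∈ ℤ_3 : v_3(x) = 0}. Here v_3(333/40) = v_3(num) − v_3(den) = 2; compare against these criteria.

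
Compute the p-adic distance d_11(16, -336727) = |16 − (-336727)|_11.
d_11(16, -336727) = 1/14641

Step 1 — x − y = 16 − (-336727) = 336743. Step 2 — v_11(336743) = 4 (factor: 336743 = (11^4 · 23); the sign does not affect v_p). Step 3 — |x − y|_11 = 11^{-4} = 1/14641.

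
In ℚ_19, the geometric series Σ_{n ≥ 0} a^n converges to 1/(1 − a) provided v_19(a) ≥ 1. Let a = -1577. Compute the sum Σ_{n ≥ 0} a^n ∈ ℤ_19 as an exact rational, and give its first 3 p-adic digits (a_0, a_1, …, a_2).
Σ a^n = 1/(1 − a) = 1/1578;  first 3 digits = (1, 12, 6)

v_19(a) = 1 ≥ 1, so the series converges in ℤ_19 to 1/(1 − a) = 1/(1 − (-1577)) = 1/1578. Expand this rational in ℤ_19: compute digits iteratively via d_i = x_i mod 19, x_{i+1} = (x_i − d_i)/19. The first 3 digits are (1, 12, 6).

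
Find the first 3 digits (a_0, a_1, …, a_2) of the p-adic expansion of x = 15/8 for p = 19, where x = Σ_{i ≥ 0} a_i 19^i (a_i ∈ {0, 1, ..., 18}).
(a_0, …, a_2) = (9, 2, 7)

v_19(15/8) = 0 (numerator and denominator both coprime to 19), so x ∈ ℤ_19^×. Compute digits iteratively via a_i = x_i mod 19, x_{i+1} = (x_i − a_i)/19, with x_0 = x:
  x_0 = 15/8;  a_0 = 9;  x_1 = (x_0 − 9)/19 = -3/8
  x_1 = -3/8;  a_1 = 2;  x_2 = (x_1 − 2)/19 = -1/8
  x_2 = -1/8;  a_2 = 7;  x_3 = (x_2 − 7)/19 = -3/8
Digits: (9, 2, 7).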